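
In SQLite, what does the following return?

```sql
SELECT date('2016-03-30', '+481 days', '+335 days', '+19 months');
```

Applying '+481 days' to 2016-03-30: counting 481 days forward gives 2017-07-24.
Applying '+335 days' to 2017-07-24: counting 335 days forward gives 2018-06-24.
Adding +19 months to 2018-06-24 gives 2020-01-24.

2020-01-24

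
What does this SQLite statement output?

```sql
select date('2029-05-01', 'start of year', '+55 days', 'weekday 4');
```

2029-03-01

`start of year` rewinds 2029-05-01 to 2029-01-01.
Applying '+55 days' to 2029-01-01: counting 55 days forward gives 2029-02-25.
`weekday 4` advances to the next Thursday; 2029-02-25 is a Sunday, so it moves forward to 2029-03-01.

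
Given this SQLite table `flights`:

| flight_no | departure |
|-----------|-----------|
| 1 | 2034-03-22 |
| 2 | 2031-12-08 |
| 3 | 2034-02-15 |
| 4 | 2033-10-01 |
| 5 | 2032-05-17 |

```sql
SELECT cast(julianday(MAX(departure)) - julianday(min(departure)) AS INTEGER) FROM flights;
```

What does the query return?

MIN = 2031-12-08, MAX = 2034-03-22.
23 days remain in December 2031 after the 8th (31 − 8).
Full months from January 2032 through February 2034 contribute their day counts.
Then 22 days into March 2034.
Total: 23 + 31 + 29 + 31 + 30 + 31 + 30 + 31 + 31 + 30 + 31 + 30 + 31 + 31 + 28 + 31 + 30 + 31 + 30 + 31 + 31 + 30 + 31 + 30 + 31 + 31 + 28 + 22 = 835.

835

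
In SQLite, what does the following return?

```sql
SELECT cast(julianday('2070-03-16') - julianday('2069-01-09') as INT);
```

22 days remain in January 2069 after the 9th (31 − 9).
Full months from February 2069 through February 2070 contribute their day counts.
Then 16 days into March 2070.
Total: 22 + 28 + 31 + 30 + 31 + 30 + 31 + 31 + 30 + 31 + 30 + 31 + 31 + 28 + 16 = 431.

431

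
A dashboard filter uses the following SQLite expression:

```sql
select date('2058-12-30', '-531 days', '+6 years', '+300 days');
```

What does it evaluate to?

Applying '-531 days' to 2058-12-30: counting 531 days back gives 2057-07-17.
Adding +6 years to 2057-07-17 gives 2063-07-17.
Applying '+300 days' to 2063-07-17: counting 300 days forward gives 2064-05-12.

2064-05-12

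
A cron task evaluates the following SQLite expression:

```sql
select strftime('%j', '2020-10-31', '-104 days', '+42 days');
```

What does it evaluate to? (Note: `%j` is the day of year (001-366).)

First apply '-104 days', '+42 days': 2020-10-31 → 2020-08-30.
Day-of-year for 2020-08-30: days since 2020-01-01 inclusive = 243, zero-padded to 243.

243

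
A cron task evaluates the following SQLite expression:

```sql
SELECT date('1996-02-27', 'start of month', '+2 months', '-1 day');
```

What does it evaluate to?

`start of month` rewinds 1996-02-27 to 1996-02-01.
Adding +2 months to 1996-02-01 gives 1996-04-01.
Going back 1 day from 1996-04-01 reaches 1996-03-31 (last day of March, 31 days).

1996-03-31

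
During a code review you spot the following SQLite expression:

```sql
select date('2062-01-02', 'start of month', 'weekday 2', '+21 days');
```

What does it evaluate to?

`start of month` rewinds 2062-01-02 to 2062-01-01.
`weekday 2` advances to the next Tuesday; 2062-01-01 is a Sunday, so it moves forward to 2062-01-03.
Advancing 21 more days within January lands on 2062-01-24.

2062-01-24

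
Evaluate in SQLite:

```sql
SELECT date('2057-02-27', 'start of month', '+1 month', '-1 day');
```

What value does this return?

2057-02-28

`start of month` rewinds 2057-02-27 to 2057-02-01.
Adding +1 month to 2057-02-01 gives 2057-03-01.
Going back 1 day from 2057-03-01 reaches 2057-02-28 (last day of February, 28 days).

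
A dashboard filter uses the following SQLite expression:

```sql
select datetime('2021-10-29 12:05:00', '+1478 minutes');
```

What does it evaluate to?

2021-10-30 12:43:00

1478 minutes = 24h 38m; +1478 minutes from 2021-10-29 12:05:00 is 2021-10-30 12:43:00 (crosses midnight).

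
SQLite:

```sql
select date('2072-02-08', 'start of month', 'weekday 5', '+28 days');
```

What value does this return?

2072-03-04

`start of month` rewinds 2072-02-08 to 2072-02-01.
`weekday 5` advances to the next Friday; 2072-02-01 is a Monday, so it moves forward to 2072-02-05.
February 2072 has 29 days; 24 remain after the 5th, so 25 days reach 2072-03-01.
Advancing 3 more days within March lands on 2072-03-04.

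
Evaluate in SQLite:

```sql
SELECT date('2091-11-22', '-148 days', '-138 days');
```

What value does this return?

Applying '-148 days' to 2091-11-22: counting 148 days back gives 2091-06-27.
Applying '-138 days' to 2091-06-27: counting 138 days back gives 2091-02-09.

2091-02-09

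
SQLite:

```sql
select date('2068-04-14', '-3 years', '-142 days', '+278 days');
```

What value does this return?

2065-08-28

Adding -3 years to 2068-04-14 gives 2065-04-14.
Applying '-142 days' to 2065-04-14: counting 142 days back gives 2064-11-23.
Applying '+278 days' to 2064-11-23: counting 278 days forward gives 2065-08-28.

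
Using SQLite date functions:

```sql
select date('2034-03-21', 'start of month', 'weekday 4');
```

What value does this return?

`start of month` rewinds 2034-03-21 to 2034-03-01.
`weekday 4` advances to the next Thursday; 2034-03-01 is a Wednesday, so it moves forward to 2034-03-02.

2034-03-02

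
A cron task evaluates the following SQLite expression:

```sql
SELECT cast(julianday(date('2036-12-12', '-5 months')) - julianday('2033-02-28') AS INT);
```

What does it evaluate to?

1230

Adding -5 months to 2036-12-12 gives 2036-07-12.
0 days remain in February 2033 after the 28th (28 − 28).
Full months from March 2033 through June 2036 contribute their day counts.
Then 12 days into July 2036.
Total: 0 + 31 + 30 + 31 + 30 + 31 + 31 + 30 + 31 + 30 + 31 + 31 + 28 + 31 + 30 + 31 + 30 + 31 + 31 + 30 + 31 + 30 + 31 + 31 + 28 + 31 + 30 + 31 + 30 + 31 + 31 + 30 + 31 + 30 + 31 + 31 + 29 + 31 + 30 + 31 + 30 + 12 = 1230.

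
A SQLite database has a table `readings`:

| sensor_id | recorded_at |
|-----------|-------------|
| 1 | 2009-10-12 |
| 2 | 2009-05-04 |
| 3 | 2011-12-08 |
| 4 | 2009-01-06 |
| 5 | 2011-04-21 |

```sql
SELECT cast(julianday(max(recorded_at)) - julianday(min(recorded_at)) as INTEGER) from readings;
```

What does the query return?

MIN = 2009-01-06, MAX = 2011-12-08.
25 days remain in January 2009 after the 6th (31 − 6).
Full months from February 2009 through November 2011 contribute their day counts.
Then 8 days into December 2011.
Total: 25 + 28 + 31 + 30 + 31 + 30 + 31 + 31 + 30 + 31 + 30 + 31 + 31 + 28 + 31 + 30 + 31 + 30 + 31 + 31 + 30 + 31 + 30 + 31 + 31 + 28 + 31 + 30 + 31 + 30 + 31 + 31 + 30 + 31 + 30 + 8 = 1066.

1066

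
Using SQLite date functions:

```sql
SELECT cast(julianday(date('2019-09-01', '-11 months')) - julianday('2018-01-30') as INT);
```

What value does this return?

244

Adding -11 months to 2019-09-01 gives 2018-10-01.
1 day remains in January 2018 after the 30th (31 − 30).
Full months from February 2018 through September 2018 contribute their day counts.
Then 1 day into October 2018.
Total: 1 + 28 + 31 + 30 + 31 + 30 + 31 + 31 + 30 + 1 = 244.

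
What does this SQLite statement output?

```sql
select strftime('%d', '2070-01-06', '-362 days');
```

First apply '-362 days': 2070-01-06 → 2069-01-09.
`%d` extracts the 2-digit day of month: 09.

09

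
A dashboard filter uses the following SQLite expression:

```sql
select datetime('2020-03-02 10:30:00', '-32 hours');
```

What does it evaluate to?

-32 hours from 2020-03-02 10:30:00 is 2020-03-01 02:30:00 (crosses midnight).

2020-03-01 02:30:00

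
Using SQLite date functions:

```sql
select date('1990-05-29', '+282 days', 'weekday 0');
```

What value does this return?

1991-03-10

Applying '+282 days' to 1990-05-29: counting 282 days forward gives 1991-03-07.
`weekday 0` advances to the next Sunday; 1991-03-07 is a Thursday, so it moves forward to 1991-03-10.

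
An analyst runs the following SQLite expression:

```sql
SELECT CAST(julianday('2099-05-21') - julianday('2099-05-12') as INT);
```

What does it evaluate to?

Both dates are in May 2099: 21 − 12 = 9.

9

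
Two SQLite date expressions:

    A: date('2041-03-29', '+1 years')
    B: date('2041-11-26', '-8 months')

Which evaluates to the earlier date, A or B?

A = 2042-03-29.
B = 2041-03-26.
B is earlier.

B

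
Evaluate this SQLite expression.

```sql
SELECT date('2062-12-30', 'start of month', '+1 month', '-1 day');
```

`start of month` rewinds 2062-12-30 to 2062-12-01.
Adding +1 month to 2062-12-01 gives 2063-01-01.
Going back 1 day from 2063-01-01 reaches 2062-12-31 (last day of December, 31 days).

2062-12-31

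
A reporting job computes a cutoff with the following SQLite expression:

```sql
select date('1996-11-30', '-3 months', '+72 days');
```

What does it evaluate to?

Adding -3 months to 1996-11-30 gives 1996-08-30.
Applying '+72 days' to 1996-08-30: counting 72 days forward gives 1996-11-10.

1996-11-10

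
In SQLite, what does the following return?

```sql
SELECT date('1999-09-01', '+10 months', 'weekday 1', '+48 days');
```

2000-08-20

Adding +10 months to 1999-09-01 gives 2000-07-01.
`weekday 1` advances to the next Monday; 2000-07-01 is a Saturday, so it moves forward to 2000-07-03.
Applying '+48 days' to 2000-07-03: counting 48 days forward gives 2000-08-20.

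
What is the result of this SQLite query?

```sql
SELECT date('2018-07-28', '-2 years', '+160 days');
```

Adding -2 years to 2018-07-28 gives 2016-07-28.
Applying '+160 days' to 2016-07-28: counting 160 days forward gives 2017-01-04.

2017-01-04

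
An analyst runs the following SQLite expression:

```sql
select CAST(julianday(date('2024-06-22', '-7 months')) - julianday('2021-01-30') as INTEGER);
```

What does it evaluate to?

1026

Adding -7 months to 2024-06-22 gives 2023-11-22.
1 day remains in January 2021 after the 30th (31 − 30).
Full months from February 2021 through October 2023 contribute their day counts.
Then 22 days into November 2023.
Total: 1 + 28 + 31 + 30 + 31 + 30 + 31 + 31 + 30 + 31 + 30 + 31 + 31 + 28 + 31 + 30 + 31 + 30 + 31 + 31 + 30 + 31 + 30 + 31 + 31 + 28 + 31 + 30 + 31 + 30 + 31 + 31 + 30 + 31 + 22 = 1026.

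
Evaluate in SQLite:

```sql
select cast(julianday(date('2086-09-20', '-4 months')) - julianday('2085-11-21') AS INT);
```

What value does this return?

Adding -4 months to 2086-09-20 gives 2086-05-20.
9 days remain in November 2085 after the 21st (30 − 21).
December 2085: 31 days.
January 2086: 31 days.
February 2086: 28 days.
March 2086: 31 days.
April 2086: 30 days.
Then 20 days into May 2086.
Total: 9 + 31 + 31 + 28 + 31 + 30 + 20 = 180.

180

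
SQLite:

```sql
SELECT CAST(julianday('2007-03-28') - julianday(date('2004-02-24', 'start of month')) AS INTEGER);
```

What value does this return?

`start of month` rewinds 2004-02-24 to 2004-02-01.
28 days remain in February 2004 after the 1st (29 − 1).
Full months from March 2004 through February 2007 contribute their day counts.
Then 28 days into March 2007.
Total: 28 + 31 + 30 + 31 + 30 + 31 + 31 + 30 + 31 + 30 + 31 + 31 + 28 + 31 + 30 + 31 + 30 + 31 + 31 + 30 + 31 + 30 + 31 + 31 + 28 + 31 + 30 + 31 + 30 + 31 + 31 + 30 + 31 + 30 + 31 + 31 + 28 + 28 = 1151.

1151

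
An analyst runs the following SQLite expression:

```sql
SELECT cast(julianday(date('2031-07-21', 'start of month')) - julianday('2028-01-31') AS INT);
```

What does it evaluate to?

`start of month` rewinds 2031-07-21 to 2031-07-01.
0 days remain in January 2028 after the 31st (31 − 31).
Full months from February 2028 through June 2031 contribute their day counts.
Then 1 day into July 2031.
Total: 0 + 29 + 31 + 30 + 31 + 30 + 31 + 31 + 30 + 31 + 30 + 31 + 31 + 28 + 31 + 30 + 31 + 30 + 31 + 31 + 30 + 31 + 30 + 31 + 31 + 28 + 31 + 30 + 31 + 30 + 31 + 31 + 30 + 31 + 30 + 31 + 31 + 28 + 31 + 30 + 31 + 30 + 1 = 1247.

1247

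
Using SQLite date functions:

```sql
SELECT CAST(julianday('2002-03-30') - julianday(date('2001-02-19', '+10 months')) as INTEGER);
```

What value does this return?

101

Adding +10 months to 2001-02-19 gives 2001-12-19.
12 days remain in December 2001 after the 19th (31 − 19).
January 2002: 31 days.
February 2002: 28 days.
Then 30 days into March 2002.
Total: 12 + 31 + 28 + 30 = 101.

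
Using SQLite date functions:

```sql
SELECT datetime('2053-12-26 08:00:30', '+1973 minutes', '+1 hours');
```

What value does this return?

2053-12-27 17:53:30

1973 minutes = 32h 53m; +1973 minutes from 2053-12-26 08:00:30 is 2053-12-27 16:53:30 (crosses midnight).
+1 hours from 2053-12-27 16:53:30 is 2053-12-27 17:53:30.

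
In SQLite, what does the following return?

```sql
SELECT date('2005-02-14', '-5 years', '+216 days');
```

2000-09-17

Adding -5 years to 2005-02-14 gives 2000-02-14.
Applying '+216 days' to 2000-02-14: counting 216 days forward gives 2000-09-17.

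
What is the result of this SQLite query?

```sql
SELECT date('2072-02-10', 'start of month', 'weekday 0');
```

`start of month` rewinds 2072-02-10 to 2072-02-01.
`weekday 0` advances to the next Sunday; 2072-02-01 is a Monday, so it moves forward to 2072-02-07.

2072-02-07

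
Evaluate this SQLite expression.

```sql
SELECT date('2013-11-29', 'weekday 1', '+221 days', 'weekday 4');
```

`weekday 1` advances to the next Monday; 2013-11-29 is a Friday, so it moves forward to 2013-12-02.
Applying '+221 days' to 2013-12-02: counting 221 days forward gives 2014-07-11.
`weekday 4` advances to the next Thursday; 2014-07-11 is a Friday, so it moves forward to 2014-07-17.

2014-07-17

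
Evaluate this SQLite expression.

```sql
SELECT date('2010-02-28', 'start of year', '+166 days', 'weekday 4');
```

`start of year` rewinds 2010-02-28 to 2010-01-01.
Applying '+166 days' to 2010-01-01: counting 166 days forward gives 2010-06-16.
`weekday 4` advances to the next Thursday; 2010-06-16 is a Wednesday, so it moves forward to 2010-06-17.

2010-06-17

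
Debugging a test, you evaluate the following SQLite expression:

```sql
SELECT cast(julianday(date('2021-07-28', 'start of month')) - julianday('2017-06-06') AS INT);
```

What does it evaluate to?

1486

`start of month` rewinds 2021-07-28 to 2021-07-01.
24 days remain in June 2017 after the 6th (30 − 6).
Full months from July 2017 through June 2021 contribute their day counts.
Then 1 day into July 2021.
Total: 24 + 31 + 31 + 30 + 31 + 30 + 31 + 31 + 28 + 31 + 30 + 31 + 30 + 31 + 31 + 30 + 31 + 30 + 31 + 31 + 28 + 31 + 30 + 31 + 30 + 31 + 31 + 30 + 31 + 30 + 31 + 31 + 29 + 31 + 30 + 31 + 30 + 31 + 31 + 30 + 31 + 30 + 31 + 31 + 28 + 31 + 30 + 31 + 30 + 1 = 1486.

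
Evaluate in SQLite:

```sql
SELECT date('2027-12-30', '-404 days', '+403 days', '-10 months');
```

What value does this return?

Applying '-404 days' to 2027-12-30: counting 404 days back gives 2026-11-21.
Applying '+403 days' to 2026-11-21: counting 403 days forward gives 2027-12-29.
Adding -10 months to 2027-12-29 targets 2027-02-29. February 2027 has only 28 days, so SQLite normalizes the 1-day overflow forward to 2027-03-01.

2027-03-01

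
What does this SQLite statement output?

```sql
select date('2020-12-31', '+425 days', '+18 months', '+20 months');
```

2025-05-01

Applying '+425 days' to 2020-12-31: counting 425 days forward gives 2022-03-01.
Adding +18 months to 2022-03-01 gives 2023-09-01.
Adding +20 months to 2023-09-01 gives 2025-05-01.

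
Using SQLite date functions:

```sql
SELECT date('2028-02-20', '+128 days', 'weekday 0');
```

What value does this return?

Applying '+128 days' to 2028-02-20: counting 128 days forward gives 2028-06-27.
`weekday 0` advances to the next Sunday; 2028-06-27 is a Tuesday, so it moves forward to 2028-07-02.

2028-07-02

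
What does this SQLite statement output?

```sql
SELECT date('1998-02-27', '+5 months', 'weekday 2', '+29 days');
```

Adding +5 months to 1998-02-27 gives 1998-07-27.
`weekday 2` advances to the next Tuesday; 1998-07-27 is a Monday, so it moves forward to 1998-07-28.
July 1998 has 31 days; 3 remain after the 28th, so 4 days reach 1998-08-01.
Advancing 25 more days within August lands on 1998-08-26.

1998-08-26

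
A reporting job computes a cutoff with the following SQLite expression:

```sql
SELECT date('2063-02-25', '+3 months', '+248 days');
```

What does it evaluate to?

Adding +3 months to 2063-02-25 gives 2063-05-25.
Applying '+248 days' to 2063-05-25: counting 248 days forward gives 2064-01-28.

2064-01-28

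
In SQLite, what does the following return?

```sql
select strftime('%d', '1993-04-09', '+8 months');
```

09

First apply '+8 months': 1993-04-09 → 1993-12-09.
`%d` extracts the 2-digit day of month: 09.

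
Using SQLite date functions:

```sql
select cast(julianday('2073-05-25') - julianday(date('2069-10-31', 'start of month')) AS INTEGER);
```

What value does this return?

`start of month` rewinds 2069-10-31 to 2069-10-01.
30 days remain in October 2069 after the 1st (31 − 1).
Full months from November 2069 through April 2073 contribute their day counts.
Then 25 days into May 2073.
Total: 30 + 30 + 31 + 31 + 28 + 31 + 30 + 31 + 30 + 31 + 31 + 30 + 31 + 30 + 31 + 31 + 28 + 31 + 30 + 31 + 30 + 31 + 31 + 30 + 31 + 30 + 31 + 31 + 29 + 31 + 30 + 31 + 30 + 31 + 31 + 30 + 31 + 30 + 31 + 31 + 28 + 31 + 30 + 25 = 1332.

1332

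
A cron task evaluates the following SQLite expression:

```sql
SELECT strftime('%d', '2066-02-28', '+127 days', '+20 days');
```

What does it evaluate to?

First apply '+127 days', '+20 days': 2066-02-28 → 2066-07-25.
`%d` extracts the 2-digit day of month: 25.

25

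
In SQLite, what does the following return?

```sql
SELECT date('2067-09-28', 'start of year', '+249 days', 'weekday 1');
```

2067-09-12

`start of year` rewinds 2067-09-28 to 2067-01-01.
Applying '+249 days' to 2067-01-01: counting 249 days forward gives 2067-09-07.
`weekday 1` advances to the next Monday; 2067-09-07 is a Wednesday, so it moves forward to 2067-09-12.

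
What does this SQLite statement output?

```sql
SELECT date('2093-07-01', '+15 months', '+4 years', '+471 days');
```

Adding +15 months to 2093-07-01 gives 2094-10-01.
Adding +4 years to 2094-10-01 gives 2098-10-01.
Applying '+471 days' to 2098-10-01: counting 471 days forward gives 2100-01-15.

2100-01-15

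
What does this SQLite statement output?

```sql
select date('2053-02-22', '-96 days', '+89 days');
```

Applying '-96 days' to 2053-02-22: counting 96 days back gives 2052-11-18.
Applying '+89 days' to 2052-11-18: counting 89 days forward gives 2053-02-15.

2053-02-15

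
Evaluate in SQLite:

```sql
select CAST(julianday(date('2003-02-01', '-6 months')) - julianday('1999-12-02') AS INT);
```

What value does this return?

973

Adding -6 months to 2003-02-01 gives 2002-08-01.
29 days remain in December 1999 after the 2nd (31 − 2).
Full months from January 2000 through July 2002 contribute their day counts.
Then 1 day into August 2002.
Total: 29 + 31 + 29 + 31 + 30 + 31 + 30 + 31 + 31 + 30 + 31 + 30 + 31 + 31 + 28 + 31 + 30 + 31 + 30 + 31 + 31 + 30 + 31 + 30 + 31 + 31 + 28 + 31 + 30 + 31 + 30 + 31 + 1 = 973.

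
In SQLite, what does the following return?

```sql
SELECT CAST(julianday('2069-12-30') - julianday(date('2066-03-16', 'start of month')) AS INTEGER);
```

1400

`start of month` rewinds 2066-03-16 to 2066-03-01.
30 days remain in March 2066 after the 1st (31 − 1).
Full months from April 2066 through November 2069 contribute their day counts.
Then 30 days into December 2069.
Total: 30 + 30 + 31 + 30 + 31 + 31 + 30 + 31 + 30 + 31 + 31 + 28 + 31 + 30 + 31 + 30 + 31 + 31 + 30 + 31 + 30 + 31 + 31 + 29 + 31 + 30 + 31 + 30 + 31 + 31 + 30 + 31 + 30 + 31 + 31 + 28 + 31 + 30 + 31 + 30 + 31 + 31 + 30 + 31 + 30 + 30 = 1400.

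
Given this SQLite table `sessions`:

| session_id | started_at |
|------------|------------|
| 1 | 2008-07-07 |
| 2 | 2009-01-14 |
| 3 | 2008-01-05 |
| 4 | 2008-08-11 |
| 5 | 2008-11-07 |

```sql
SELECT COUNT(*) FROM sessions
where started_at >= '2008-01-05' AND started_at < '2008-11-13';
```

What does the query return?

Rows in [2008-01-05, 2008-11-13): 2008-07-07, 2008-01-05, 2008-08-11, 2008-11-07 → 4 rows.

4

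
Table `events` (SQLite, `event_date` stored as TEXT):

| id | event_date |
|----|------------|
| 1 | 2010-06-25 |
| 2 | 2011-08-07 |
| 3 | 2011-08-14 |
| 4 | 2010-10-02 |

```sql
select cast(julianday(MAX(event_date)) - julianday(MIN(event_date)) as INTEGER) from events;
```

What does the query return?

MIN = 2010-06-25, MAX = 2011-08-14.
5 days remain in June 2010 after the 25th (30 − 25).
Full months from July 2010 through July 2011 contribute their day counts.
Then 14 days into August 2011.
Total: 5 + 31 + 31 + 30 + 31 + 30 + 31 + 31 + 28 + 31 + 30 + 31 + 30 + 31 + 14 = 415.

415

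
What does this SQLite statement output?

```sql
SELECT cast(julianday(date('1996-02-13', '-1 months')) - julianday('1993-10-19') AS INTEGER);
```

Adding -1 month to 1996-02-13 gives 1996-01-13.
12 days remain in October 1993 after the 19th (31 − 19).
Full months from November 1993 through December 1995 contribute their day counts.
Then 13 days into January 1996.
Total: 12 + 30 + 31 + 31 + 28 + 31 + 30 + 31 + 30 + 31 + 31 + 30 + 31 + 30 + 31 + 31 + 28 + 31 + 30 + 31 + 30 + 31 + 31 + 30 + 31 + 30 + 31 + 13 = 816.

816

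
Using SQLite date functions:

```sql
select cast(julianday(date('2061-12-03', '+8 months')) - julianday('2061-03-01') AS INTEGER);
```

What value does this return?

Adding +8 months to 2061-12-03 gives 2062-08-03.
30 days remain in March 2061 after the 1st (31 − 1).
Full months from April 2061 through July 2062 contribute their day counts.
Then 3 days into August 2062.
Total: 30 + 30 + 31 + 30 + 31 + 31 + 30 + 31 + 30 + 31 + 31 + 28 + 31 + 30 + 31 + 30 + 31 + 3 = 520.

520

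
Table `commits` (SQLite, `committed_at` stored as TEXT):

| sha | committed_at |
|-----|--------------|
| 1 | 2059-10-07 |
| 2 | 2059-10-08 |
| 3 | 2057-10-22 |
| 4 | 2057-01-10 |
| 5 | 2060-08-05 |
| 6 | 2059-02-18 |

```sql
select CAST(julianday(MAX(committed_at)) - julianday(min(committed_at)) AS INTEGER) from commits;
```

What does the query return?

1303

MIN = 2057-01-10, MAX = 2060-08-05.
21 days remain in January 2057 after the 10th (31 − 10).
Full months from February 2057 through July 2060 contribute their day counts.
Then 5 days into August 2060.
Total: 21 + 28 + 31 + 30 + 31 + 30 + 31 + 31 + 30 + 31 + 30 + 31 + 31 + 28 + 31 + 30 + 31 + 30 + 31 + 31 + 30 + 31 + 30 + 31 + 31 + 28 + 31 + 30 + 31 + 30 + 31 + 31 + 30 + 31 + 30 + 31 + 31 + 29 + 31 + 30 + 31 + 30 + 31 + 5 = 1303.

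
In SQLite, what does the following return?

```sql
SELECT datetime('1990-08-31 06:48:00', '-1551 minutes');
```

1990-08-30 04:57:00

1551 minutes = 25h 51m; -1551 minutes from 1990-08-31 06:48:00 is 1990-08-30 04:57:00 (crosses midnight).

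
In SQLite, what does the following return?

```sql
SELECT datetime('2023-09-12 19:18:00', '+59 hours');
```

2023-09-15 06:18:00

+59 hours from 2023-09-12 19:18:00 is 2023-09-15 06:18:00 (crosses midnight).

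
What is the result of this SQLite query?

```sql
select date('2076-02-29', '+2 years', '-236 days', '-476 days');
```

Adding +2 years to 2076-02-29 targets 2078-02-29, but 2078 is not a leap year, so SQLite normalizes to 2078-03-01.
Applying '-236 days' to 2078-03-01: counting 236 days back gives 2077-07-08.
Applying '-476 days' to 2077-07-08: counting 476 days back gives 2076-03-19.

2076-03-19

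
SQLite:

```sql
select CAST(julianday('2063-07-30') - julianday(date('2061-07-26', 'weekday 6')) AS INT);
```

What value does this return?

730

`weekday 6` advances to the next Saturday; 2061-07-26 is a Tuesday, so it moves forward to 2061-07-30.
1 day remains in July 2061 after the 30th (31 − 30).
Full months from August 2061 through June 2063 contribute their day counts.
Then 30 days into July 2063.
Total: 1 + 31 + 30 + 31 + 30 + 31 + 31 + 28 + 31 + 30 + 31 + 30 + 31 + 31 + 30 + 31 + 30 + 31 + 31 + 28 + 31 + 30 + 31 + 30 + 30 = 730.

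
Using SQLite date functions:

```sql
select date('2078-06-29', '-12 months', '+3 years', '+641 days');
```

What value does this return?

2082-04-01

Adding -12 months to 2078-06-29 gives 2077-06-29.
Adding +3 years to 2077-06-29 gives 2080-06-29.
Applying '+641 days' to 2080-06-29: counting 641 days forward gives 2082-04-01.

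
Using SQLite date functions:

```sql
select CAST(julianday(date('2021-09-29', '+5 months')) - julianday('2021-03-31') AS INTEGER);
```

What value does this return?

Adding +5 months to 2021-09-29 targets 2022-02-29. February 2022 has only 28 days, so SQLite normalizes the 1-day overflow forward to 2022-03-01.
0 days remain in March 2021 after the 31st (31 − 31).
Full months from April 2021 through February 2022 contribute their day counts.
Then 1 day into March 2022.
Total: 0 + 30 + 31 + 30 + 31 + 31 + 30 + 31 + 30 + 31 + 31 + 28 + 1 = 335.

335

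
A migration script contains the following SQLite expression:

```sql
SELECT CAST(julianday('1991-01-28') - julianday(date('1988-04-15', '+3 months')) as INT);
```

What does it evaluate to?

927

Adding +3 months to 1988-04-15 gives 1988-07-15.
16 days remain in July 1988 after the 15th (31 − 15).
Full months from August 1988 through December 1990 contribute their day counts.
Then 28 days into January 1991.
Total: 16 + 31 + 30 + 31 + 30 + 31 + 31 + 28 + 31 + 30 + 31 + 30 + 31 + 31 + 30 + 31 + 30 + 31 + 31 + 28 + 31 + 30 + 31 + 30 + 31 + 31 + 30 + 31 + 30 + 31 + 28 = 927.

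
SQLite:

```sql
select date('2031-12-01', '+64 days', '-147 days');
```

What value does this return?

Applying '+64 days' to 2031-12-01: counting 64 days forward gives 2032-02-03.
Applying '-147 days' to 2032-02-03: counting 147 days back gives 2031-09-09.

2031-09-09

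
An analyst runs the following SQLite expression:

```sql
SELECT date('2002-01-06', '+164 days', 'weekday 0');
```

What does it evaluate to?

2002-06-23

Applying '+164 days' to 2002-01-06: counting 164 days forward gives 2002-06-19.
`weekday 0` advances to the next Sunday; 2002-06-19 is a Wednesday, so it moves forward to 2002-06-23.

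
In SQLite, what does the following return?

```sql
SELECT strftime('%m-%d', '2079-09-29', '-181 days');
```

04-01

First apply '-181 days': 2079-09-29 → 2079-04-01.
`%m-%d` extracts the month-day: 04-01.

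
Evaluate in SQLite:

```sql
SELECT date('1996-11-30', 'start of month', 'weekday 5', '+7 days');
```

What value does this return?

1996-11-08

`start of month` rewinds 1996-11-30 to 1996-11-01.
`weekday 5` advances to the next Friday; 1996-11-01 is already a Friday, so it stays at 1996-11-01.
Advancing 7 more days within November lands on 1996-11-08.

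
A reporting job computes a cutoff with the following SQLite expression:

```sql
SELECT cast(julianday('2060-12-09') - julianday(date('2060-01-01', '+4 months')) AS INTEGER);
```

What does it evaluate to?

222

Adding +4 months to 2060-01-01 gives 2060-05-01.
30 days remain in May 2060 after the 1st (31 − 1).
Full months from June 2060 through November 2060 contribute their day counts.
Then 9 days into December 2060.
Total: 30 + 30 + 31 + 31 + 30 + 31 + 30 + 9 = 222.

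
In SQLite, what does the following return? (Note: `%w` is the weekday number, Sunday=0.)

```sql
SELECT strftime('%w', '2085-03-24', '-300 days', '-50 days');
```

First apply '-300 days', '-50 days': 2085-03-24 → 2084-04-08.
2084-04-08 is a Saturday; with Sunday=0 that is 6.

6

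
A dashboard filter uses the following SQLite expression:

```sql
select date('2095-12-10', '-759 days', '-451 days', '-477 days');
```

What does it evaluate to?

Applying '-759 days' to 2095-12-10: counting 759 days back gives 2093-11-11.
Applying '-451 days' to 2093-11-11: counting 451 days back gives 2092-08-17.
Applying '-477 days' to 2092-08-17: counting 477 days back gives 2091-04-28.

2091-04-28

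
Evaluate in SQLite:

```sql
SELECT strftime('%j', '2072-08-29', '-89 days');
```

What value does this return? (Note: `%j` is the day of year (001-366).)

First apply '-89 days': 2072-08-29 → 2072-06-01.
Day-of-year for 2072-06-01: days since 2072-01-01 inclusive = 153, zero-padded to 153.

153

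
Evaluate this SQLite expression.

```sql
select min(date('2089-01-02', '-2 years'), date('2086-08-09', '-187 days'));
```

date('2089-01-02', '-2 years') → 2087-01-02.
date('2086-08-09', '-187 days') → 2086-02-03.
Earlier of the two is 2086-02-03.

2086-02-03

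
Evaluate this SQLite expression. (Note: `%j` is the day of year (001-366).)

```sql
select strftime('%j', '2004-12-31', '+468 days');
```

First apply '+468 days': 2004-12-31 → 2006-04-13.
Day-of-year for 2006-04-13: days since 2006-01-01 inclusive = 103, zero-padded to 103.

103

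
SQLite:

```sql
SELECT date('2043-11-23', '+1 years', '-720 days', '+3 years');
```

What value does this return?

Adding +1 year to 2043-11-23 gives 2044-11-23.
Applying '-720 days' to 2044-11-23: counting 720 days back gives 2042-12-04.
Adding +3 years to 2042-12-04 gives 2045-12-04.

2045-12-04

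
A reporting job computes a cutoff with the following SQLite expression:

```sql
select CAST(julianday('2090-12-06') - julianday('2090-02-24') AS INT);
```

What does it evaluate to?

285

4 days remain in February 2090 after the 24th (28 − 24).
Full months from March 2090 through November 2090 contribute their day counts.
Then 6 days into December 2090.
Total: 4 + 31 + 30 + 31 + 30 + 31 + 31 + 30 + 31 + 30 + 6 = 285.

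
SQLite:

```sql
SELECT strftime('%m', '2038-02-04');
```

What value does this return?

02

`%m` extracts the 2-digit month (01-12): 02.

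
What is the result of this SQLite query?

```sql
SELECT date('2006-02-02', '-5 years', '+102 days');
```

2001-05-15

Adding -5 years to 2006-02-02 gives 2001-02-02.
Applying '+102 days' to 2001-02-02: counting 102 days forward gives 2001-05-15.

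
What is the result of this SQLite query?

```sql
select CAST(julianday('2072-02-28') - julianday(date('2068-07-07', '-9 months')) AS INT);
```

Adding -9 months to 2068-07-07 gives 2067-10-07.
24 days remain in October 2067 after the 7th (31 − 7).
Full months from November 2067 through January 2072 contribute their day counts.
Then 28 days into February 2072.
Total: 24 + 30 + 31 + 31 + 29 + 31 + 30 + 31 + 30 + 31 + 31 + 30 + 31 + 30 + 31 + 31 + 28 + 31 + 30 + 31 + 30 + 31 + 31 + 30 + 31 + 30 + 31 + 31 + 28 + 31 + 30 + 31 + 30 + 31 + 31 + 30 + 31 + 30 + 31 + 31 + 28 + 31 + 30 + 31 + 30 + 31 + 31 + 30 + 31 + 30 + 31 + 31 + 28 = 1605.

1605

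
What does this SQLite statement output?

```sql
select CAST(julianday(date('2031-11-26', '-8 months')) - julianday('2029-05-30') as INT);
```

665

Adding -8 months to 2031-11-26 gives 2031-03-26.
1 day remains in May 2029 after the 30th (31 − 30).
Full months from June 2029 through February 2031 contribute their day counts.
Then 26 days into March 2031.
Total: 1 + 30 + 31 + 31 + 30 + 31 + 30 + 31 + 31 + 28 + 31 + 30 + 31 + 30 + 31 + 31 + 30 + 31 + 30 + 31 + 31 + 28 + 26 = 665.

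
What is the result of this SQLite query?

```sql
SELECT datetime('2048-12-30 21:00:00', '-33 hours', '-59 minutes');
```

2048-12-29 11:01:00

-33 hours from 2048-12-30 21:00:00 is 2048-12-29 12:00:00 (crosses midnight).
-59 minutes from 2048-12-29 12:00:00 is 2048-12-29 11:01:00.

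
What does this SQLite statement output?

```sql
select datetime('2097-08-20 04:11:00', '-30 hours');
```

-30 hours from 2097-08-20 04:11:00 is 2097-08-18 22:11:00 (crosses midnight).

2097-08-18 22:11:00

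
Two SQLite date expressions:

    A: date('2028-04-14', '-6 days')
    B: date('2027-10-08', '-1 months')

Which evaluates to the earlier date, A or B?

A = 2028-04-08.
B = 2027-09-08.
B is earlier.

B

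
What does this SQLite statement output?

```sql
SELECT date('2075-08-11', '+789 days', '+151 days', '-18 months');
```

Applying '+789 days' to 2075-08-11: counting 789 days forward gives 2077-10-08.
Applying '+151 days' to 2077-10-08: counting 151 days forward gives 2078-03-08.
Adding -18 months to 2078-03-08 gives 2076-09-08.

2076-09-08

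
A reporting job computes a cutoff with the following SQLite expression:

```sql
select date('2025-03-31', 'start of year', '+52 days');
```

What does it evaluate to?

`start of year` rewinds 2025-03-31 to 2025-01-01.
Applying '+52 days' to 2025-01-01: counting 52 days forward gives 2025-02-22.

2025-02-22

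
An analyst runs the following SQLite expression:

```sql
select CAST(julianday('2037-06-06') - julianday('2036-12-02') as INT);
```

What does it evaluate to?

29 days remain in December 2036 after the 2nd (31 − 2).
January 2037: 31 days.
February 2037: 28 days.
March 2037: 31 days.
April 2037: 30 days.
May 2037: 31 days.
Then 6 days into June 2037.
Total: 29 + 31 + 28 + 31 + 30 + 31 + 6 = 186.

186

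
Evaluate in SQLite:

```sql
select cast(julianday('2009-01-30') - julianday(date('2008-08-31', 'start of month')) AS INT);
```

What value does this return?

182

`start of month` rewinds 2008-08-31 to 2008-08-01.
30 days remain in August 2008 after the 1st (31 − 1).
September 2008: 30 days.
October 2008: 31 days.
November 2008: 30 days.
December 2008: 31 days.
Then 30 days into January 2009.
Total: 30 + 30 + 31 + 30 + 31 + 30 = 182.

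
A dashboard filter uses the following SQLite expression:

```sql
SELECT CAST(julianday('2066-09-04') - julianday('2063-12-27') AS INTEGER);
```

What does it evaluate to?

4 days remain in December 2063 after the 27th (31 − 27).
Full months from January 2064 through August 2066 contribute their day counts.
Then 4 days into September 2066.
Total: 4 + 31 + 29 + 31 + 30 + 31 + 30 + 31 + 31 + 30 + 31 + 30 + 31 + 31 + 28 + 31 + 30 + 31 + 30 + 31 + 31 + 30 + 31 + 30 + 31 + 31 + 28 + 31 + 30 + 31 + 30 + 31 + 31 + 4 = 982.

982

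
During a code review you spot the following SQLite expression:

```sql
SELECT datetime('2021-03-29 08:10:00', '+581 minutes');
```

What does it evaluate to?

2021-03-29 17:51:00

581 minutes = 9h 41m; +581 minutes from 2021-03-29 08:10:00 is 2021-03-29 17:51:00.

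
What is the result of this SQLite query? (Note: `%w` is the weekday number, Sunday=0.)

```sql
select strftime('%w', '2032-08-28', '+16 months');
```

3

First apply '+16 months': 2032-08-28 → 2033-12-28.
2033-12-28 is a Wednesday; with Sunday=0 that is 3.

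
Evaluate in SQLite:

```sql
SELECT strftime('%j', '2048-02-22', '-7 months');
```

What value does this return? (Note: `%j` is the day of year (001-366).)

First apply '-7 months': 2048-02-22 → 2047-07-22.
Day-of-year for 2047-07-22: days since 2047-01-01 inclusive = 203, zero-padded to 203.

203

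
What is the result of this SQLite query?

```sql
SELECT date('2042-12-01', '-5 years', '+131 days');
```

2038-04-11

Adding -5 years to 2042-12-01 gives 2037-12-01.
Applying '+131 days' to 2037-12-01: counting 131 days forward gives 2038-04-11.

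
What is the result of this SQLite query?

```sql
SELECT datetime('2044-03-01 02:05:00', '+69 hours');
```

2044-03-03 23:05:00

+69 hours from 2044-03-01 02:05:00 is 2044-03-03 23:05:00 (crosses midnight).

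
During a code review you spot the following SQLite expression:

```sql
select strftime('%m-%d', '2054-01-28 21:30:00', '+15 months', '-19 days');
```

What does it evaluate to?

04-09

First apply '+15 months', '-19 days': 2054-01-28 21:30:00 → 2055-04-09 21:30:00.
`%m-%d` extracts the month-day: 04-09.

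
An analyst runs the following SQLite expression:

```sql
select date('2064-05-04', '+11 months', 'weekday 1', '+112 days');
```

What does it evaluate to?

Adding +11 months to 2064-05-04 gives 2065-04-04.
`weekday 1` advances to the next Monday; 2065-04-04 is a Saturday, so it moves forward to 2065-04-06.
Applying '+112 days' to 2065-04-06: counting 112 days forward gives 2065-07-27.

2065-07-27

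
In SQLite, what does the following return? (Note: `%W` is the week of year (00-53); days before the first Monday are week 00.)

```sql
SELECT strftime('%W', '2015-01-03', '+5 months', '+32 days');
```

26

First apply '+5 months', '+32 days': 2015-01-03 → 2015-07-05.
2015-07-05 is a Sunday. SQLite's %W counts Mondays since the year started; the result is 26.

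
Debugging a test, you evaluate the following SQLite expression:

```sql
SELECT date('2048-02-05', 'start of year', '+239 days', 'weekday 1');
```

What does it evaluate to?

2048-08-31

`start of year` rewinds 2048-02-05 to 2048-01-01.
Applying '+239 days' to 2048-01-01: counting 239 days forward gives 2048-08-27.
`weekday 1` advances to the next Monday; 2048-08-27 is a Thursday, so it moves forward to 2048-08-31.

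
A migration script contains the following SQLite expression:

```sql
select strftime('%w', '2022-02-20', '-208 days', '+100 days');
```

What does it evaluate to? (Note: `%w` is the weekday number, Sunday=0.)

First apply '-208 days', '+100 days': 2022-02-20 → 2021-11-04.
2021-11-04 is a Thursday; with Sunday=0 that is 4.

4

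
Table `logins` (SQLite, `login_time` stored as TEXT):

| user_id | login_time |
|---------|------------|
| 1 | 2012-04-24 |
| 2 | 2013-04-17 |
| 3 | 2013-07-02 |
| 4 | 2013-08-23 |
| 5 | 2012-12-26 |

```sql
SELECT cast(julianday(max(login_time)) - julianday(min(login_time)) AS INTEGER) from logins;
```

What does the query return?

MIN = 2012-04-24, MAX = 2013-08-23.
6 days remain in April 2012 after the 24th (30 − 24).
Full months from May 2012 through July 2013 contribute their day counts.
Then 23 days into August 2013.
Total: 6 + 31 + 30 + 31 + 31 + 30 + 31 + 30 + 31 + 31 + 28 + 31 + 30 + 31 + 30 + 31 + 23 = 486.

486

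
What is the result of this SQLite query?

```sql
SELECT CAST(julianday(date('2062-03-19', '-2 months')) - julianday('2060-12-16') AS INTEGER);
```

Adding -2 months to 2062-03-19 gives 2062-01-19.
15 days remain in December 2060 after the 16th (31 − 16).
Full months from January 2061 through December 2061 contribute their day counts.
Then 19 days into January 2062.
Total: 15 + 31 + 28 + 31 + 30 + 31 + 30 + 31 + 31 + 30 + 31 + 30 + 31 + 19 = 399.

399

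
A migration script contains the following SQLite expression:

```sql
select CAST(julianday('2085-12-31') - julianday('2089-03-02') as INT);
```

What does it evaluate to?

-1157

0 days remain in December 2085 after the 31st (31 − 31).
Full months from January 2086 through February 2089 contribute their day counts.
Then 2 days into March 2089.
Total: 0 + 31 + 28 + 31 + 30 + 31 + 30 + 31 + 31 + 30 + 31 + 30 + 31 + 31 + 28 + 31 + 30 + 31 + 30 + 31 + 31 + 30 + 31 + 30 + 31 + 31 + 29 + 31 + 30 + 31 + 30 + 31 + 31 + 30 + 31 + 30 + 31 + 31 + 28 + 2 = 1157.
The subtraction is earlier − later, so the result is −1157 → -1157.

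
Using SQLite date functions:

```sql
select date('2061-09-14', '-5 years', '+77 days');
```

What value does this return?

2056-11-30

Adding -5 years to 2061-09-14 gives 2056-09-14.
Applying '+77 days' to 2056-09-14: counting 77 days forward gives 2056-11-30.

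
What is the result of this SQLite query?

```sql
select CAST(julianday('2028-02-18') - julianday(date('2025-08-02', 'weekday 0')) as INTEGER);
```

929

`weekday 0` advances to the next Sunday; 2025-08-02 is a Saturday, so it moves forward to 2025-08-03.
28 days remain in August 2025 after the 3rd (31 − 3).
Full months from September 2025 through January 2028 contribute their day counts.
Then 18 days into February 2028.
Total: 28 + 30 + 31 + 30 + 31 + 31 + 28 + 31 + 30 + 31 + 30 + 31 + 31 + 30 + 31 + 30 + 31 + 31 + 28 + 31 + 30 + 31 + 30 + 31 + 31 + 30 + 31 + 30 + 31 + 31 + 18 = 929.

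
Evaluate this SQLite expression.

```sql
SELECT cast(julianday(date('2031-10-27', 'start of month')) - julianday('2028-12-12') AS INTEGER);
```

`start of month` rewinds 2031-10-27 to 2031-10-01.
19 days remain in December 2028 after the 12th (31 − 12).
Full months from January 2029 through September 2031 contribute their day counts.
Then 1 day into October 2031.
Total: 19 + 31 + 28 + 31 + 30 + 31 + 30 + 31 + 31 + 30 + 31 + 30 + 31 + 31 + 28 + 31 + 30 + 31 + 30 + 31 + 31 + 30 + 31 + 30 + 31 + 31 + 28 + 31 + 30 + 31 + 30 + 31 + 31 + 30 + 1 = 1023.

1023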